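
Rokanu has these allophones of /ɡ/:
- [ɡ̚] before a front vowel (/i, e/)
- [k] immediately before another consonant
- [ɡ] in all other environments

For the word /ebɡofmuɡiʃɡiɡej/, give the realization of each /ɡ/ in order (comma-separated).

[ɡ], [ɡ̚], [ɡ̚], [ɡ̚]

Occurrence 1 (position 3): no conditioning environment matches → elsewhere allophone [ɡ].
Occurrence 2 (position 8): before a front vowel (/i, e/) → [ɡ̚].
Occurrence 3 (position 11): before a front vowel (/i, e/) → [ɡ̚].
Occurrence 4 (position 13): before a front vowel (/i, e/) → [ɡ̚].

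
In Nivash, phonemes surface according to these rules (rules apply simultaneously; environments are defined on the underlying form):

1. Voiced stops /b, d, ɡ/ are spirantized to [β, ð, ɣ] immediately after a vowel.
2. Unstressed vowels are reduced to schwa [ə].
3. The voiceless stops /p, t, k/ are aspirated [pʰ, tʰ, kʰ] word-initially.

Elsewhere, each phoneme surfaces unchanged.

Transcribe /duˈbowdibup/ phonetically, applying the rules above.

/d/ — word-initial; rule 1 does not apply here → [d].
Rule 2 applies to /u/ (between /d/ and /b/: in an unstressed syllable) → [ə].
/b/ meets the environment for rule 1 (immediately after a vowel) → [β].
/o/ (between /b/ and /w/): rule 2 targets it, but not in an unstressed syllable → unchanged [o].
/d/ (between /w/ and /i/) is in the target of rule 1 but the environment (immediately after a vowel) is not met → [d].
/i/ (between /d/ and /b/) occurs in an unstressed syllable → [ə] by rule 2.
/b/ — between /i/ and /u/, immediately after a vowel — surfaces as [β] (rule 1).
/u/ (between /b/ and /p/): in an unstressed syllable, so rule 2 applies → [ə].
/p/ (word-final) fails the environment for rule 3, so it stays [p].

[dəˈβowdəβəp]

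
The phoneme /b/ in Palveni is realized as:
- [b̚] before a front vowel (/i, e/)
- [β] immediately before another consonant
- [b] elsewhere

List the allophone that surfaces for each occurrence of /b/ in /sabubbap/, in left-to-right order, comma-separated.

Occurrence 1 (position 3): no conditioning environment matches → elsewhere allophone [b].
Occurrence 2 (position 5): immediately before another consonant → [β].
Occurrence 3 (position 6): no conditioning environment matches → elsewhere allophone [b].

[b], [β], [b]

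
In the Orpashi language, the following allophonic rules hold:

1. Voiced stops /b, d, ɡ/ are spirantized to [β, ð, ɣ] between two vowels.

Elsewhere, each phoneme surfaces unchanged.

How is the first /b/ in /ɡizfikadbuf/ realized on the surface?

[b]

/b/ (between /d/ and /u/) is in the target of rule 1 but the environment (between two vowels) is not met → [b].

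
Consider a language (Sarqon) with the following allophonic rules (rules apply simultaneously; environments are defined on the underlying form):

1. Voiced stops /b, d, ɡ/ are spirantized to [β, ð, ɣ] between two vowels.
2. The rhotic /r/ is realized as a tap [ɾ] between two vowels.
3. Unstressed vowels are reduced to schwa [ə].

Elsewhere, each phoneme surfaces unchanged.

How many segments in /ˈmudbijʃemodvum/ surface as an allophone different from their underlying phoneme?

Segments that undergo a rule: /i/ → [ə] (rule 3); /e/ → [ə] (rule 3); /o/ → [ə] (rule 3); /u/ → [ə] (rule 3).
All other segments surface unchanged.

4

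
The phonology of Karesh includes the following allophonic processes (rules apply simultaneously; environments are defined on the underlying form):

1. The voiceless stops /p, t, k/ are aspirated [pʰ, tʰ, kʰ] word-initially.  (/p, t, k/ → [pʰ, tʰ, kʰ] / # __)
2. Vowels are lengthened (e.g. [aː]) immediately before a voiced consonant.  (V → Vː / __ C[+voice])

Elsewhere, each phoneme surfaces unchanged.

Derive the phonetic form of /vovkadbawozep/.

[voːvkaːdbaːwoːzep]

/o/ meets the environment for rule 2 (before a voiced consonant) → [oː].
/k/ (between /v/ and /a/) fails the environment for rule 1, so it stays [k].
/a/ — between /k/ and /d/, before a voiced consonant — surfaces as [aː] (rule 2).
/a/ — between /b/ and /w/, before a voiced consonant — surfaces as [aː] (rule 2).
/o/ — between /w/ and /z/, before a voiced consonant — surfaces as [oː] (rule 2).
/e/ (between /z/ and /p/) fails the environment for rule 2, so it stays [e].
/p/ — word-final; rule 1 does not apply here → [p].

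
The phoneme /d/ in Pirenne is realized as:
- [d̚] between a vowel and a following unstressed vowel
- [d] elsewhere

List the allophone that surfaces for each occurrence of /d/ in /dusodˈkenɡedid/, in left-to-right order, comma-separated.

Occurrence 1 (position 1): no conditioning environment matches → elsewhere allophone [d].
Occurrence 2 (position 5): no conditioning environment matches → elsewhere allophone [d].
Occurrence 3 (position 11): between a vowel and a following unstressed vowel → [d̚].
Occurrence 4 (position 13): no conditioning environment matches → elsewhere allophone [d].

[d], [d], [d̚], [d]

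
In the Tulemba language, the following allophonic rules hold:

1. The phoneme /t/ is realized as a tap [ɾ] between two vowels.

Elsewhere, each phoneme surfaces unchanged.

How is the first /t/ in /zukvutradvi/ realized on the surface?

/t/ — between /u/ and /r/; rule 1 does not apply here → [t].

[t]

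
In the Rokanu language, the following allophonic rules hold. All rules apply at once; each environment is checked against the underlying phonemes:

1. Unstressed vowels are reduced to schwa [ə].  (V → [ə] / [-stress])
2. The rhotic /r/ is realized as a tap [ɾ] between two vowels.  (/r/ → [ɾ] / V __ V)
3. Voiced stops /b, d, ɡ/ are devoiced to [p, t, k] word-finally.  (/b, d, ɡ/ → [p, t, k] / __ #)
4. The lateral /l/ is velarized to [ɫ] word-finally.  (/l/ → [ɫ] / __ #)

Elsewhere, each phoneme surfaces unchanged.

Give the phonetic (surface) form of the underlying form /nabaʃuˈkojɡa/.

[nəbəʃəˈkojɡə]

/n/ — not in any rule's target class → [n].
Rule 1 applies to /a/ (between /n/ and /b/: in an unstressed syllable) → [ə].
/b/ (between /a/ and /a/) is in the target of rule 3 but the environment (word-finally) is not met → [b].
Rule 1 applies to /a/ (between /b/ and /ʃ/: in an unstressed syllable) → [ə].
/ʃ/ stays [ʃ].
Rule 1 applies to /u/ (between /ʃ/ and /k/: in an unstressed syllable) → [ə].
/k/ — not in any rule's target class → [k].
/o/ (between /k/ and /j/): rule 1 targets it, but not in an unstressed syllable → unchanged [o].
/j/ stays [j].
/ɡ/ (between /j/ and /a/) is in the target of rule 3 but the environment (word-finally) is not met → [ɡ].
/a/ (word-final): in an unstressed syllable, so rule 1 applies → [ə].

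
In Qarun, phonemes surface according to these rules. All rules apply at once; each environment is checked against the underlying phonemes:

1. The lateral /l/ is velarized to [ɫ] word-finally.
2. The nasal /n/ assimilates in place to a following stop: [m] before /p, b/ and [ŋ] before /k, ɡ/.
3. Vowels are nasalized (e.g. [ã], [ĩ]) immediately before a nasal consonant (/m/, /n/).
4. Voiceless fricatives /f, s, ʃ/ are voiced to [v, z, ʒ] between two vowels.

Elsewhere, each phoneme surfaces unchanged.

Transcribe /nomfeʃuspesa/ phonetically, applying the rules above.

[nõmfeʒuspeza]

/n/ (word-initial) is in the target of rule 2 but the environment (before a labial or velar stop) is not met → [n].
/o/ meets the environment for rule 3 (before a nasal consonant) → [õ].
/m/ (between /o/ and /f/): no rule targets it → [m].
/f/ (between /m/ and /e/) fails the environment for rule 4, so it stays [f].
/e/ (between /f/ and /ʃ/) is in the target of rule 3 but the environment (before a nasal consonant) is not met → [e].
Rule 4 applies to /ʃ/ (between /e/ and /u/: between two vowels) → [ʒ].
/u/ — between /ʃ/ and /s/; rule 3 does not apply here → [u].
/s/ (between /u/ and /p/): rule 4 targets it, but not between two vowels → unchanged [s].
/p/ (between /s/ and /e/): no rule targets it → [p].
/e/ (between /p/ and /s/) fails the environment for rule 3, so it stays [e].
Rule 4 applies to /s/ (between /e/ and /a/: between two vowels) → [z].
/a/ (word-final) is in the target of rule 3 but the environment (before a nasal consonant) is not met → [a].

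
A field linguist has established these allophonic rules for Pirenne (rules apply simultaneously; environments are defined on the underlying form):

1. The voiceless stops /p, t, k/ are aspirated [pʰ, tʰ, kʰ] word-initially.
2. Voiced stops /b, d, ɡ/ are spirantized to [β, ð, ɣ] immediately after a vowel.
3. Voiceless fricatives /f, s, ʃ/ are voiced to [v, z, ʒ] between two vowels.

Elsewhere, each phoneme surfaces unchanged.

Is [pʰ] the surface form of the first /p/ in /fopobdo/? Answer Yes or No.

/p/ (between /o/ and /o/) is in the target of rule 1 but the environment (word-initially) is not met → [p].
The actual realization is [p], not [pʰ].

No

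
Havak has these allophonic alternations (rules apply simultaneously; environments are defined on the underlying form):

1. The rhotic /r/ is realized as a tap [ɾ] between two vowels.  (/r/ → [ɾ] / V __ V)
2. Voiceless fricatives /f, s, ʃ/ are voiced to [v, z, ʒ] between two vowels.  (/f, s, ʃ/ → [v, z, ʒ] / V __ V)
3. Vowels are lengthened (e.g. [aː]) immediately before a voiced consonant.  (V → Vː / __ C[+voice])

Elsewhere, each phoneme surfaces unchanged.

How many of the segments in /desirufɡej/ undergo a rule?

4

Segments that undergo a rule: /s/ → [z] (rule 2); /i/ → [iː] (rule 3); /r/ → [ɾ] (rule 1); /e/ → [eː] (rule 3).
All other segments surface unchanged.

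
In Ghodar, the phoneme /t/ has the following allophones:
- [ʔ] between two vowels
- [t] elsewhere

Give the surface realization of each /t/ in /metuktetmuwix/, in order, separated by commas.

Occurrence 1 (position 3): between two vowels → [ʔ].
Occurrence 2 (position 6): no conditioning environment matches → elsewhere allophone [t].
Occurrence 3 (position 8): no conditioning environment matches → elsewhere allophone [t].

[ʔ], [t], [t]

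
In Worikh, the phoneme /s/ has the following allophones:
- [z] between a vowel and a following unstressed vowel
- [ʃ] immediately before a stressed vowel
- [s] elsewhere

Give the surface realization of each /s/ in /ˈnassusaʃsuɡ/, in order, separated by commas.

[s], [s], [z], [s]

Occurrence 1 (position 3): no conditioning environment matches → elsewhere allophone [s].
Occurrence 2 (position 4): no conditioning environment matches → elsewhere allophone [s].
Occurrence 3 (position 6): between a vowel and a following unstressed vowel → [z].
Occurrence 4 (position 9): no conditioning environment matches → elsewhere allophone [s].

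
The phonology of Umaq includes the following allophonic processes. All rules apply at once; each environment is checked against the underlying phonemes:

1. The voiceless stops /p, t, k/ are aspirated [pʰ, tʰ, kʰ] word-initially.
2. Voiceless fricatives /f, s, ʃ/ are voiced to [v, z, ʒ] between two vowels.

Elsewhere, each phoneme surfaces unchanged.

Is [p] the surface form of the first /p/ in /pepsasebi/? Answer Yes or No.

No

/p/ — word-initial, word-initially — surfaces as [pʰ] (rule 1).
The actual realization is [pʰ], not [p].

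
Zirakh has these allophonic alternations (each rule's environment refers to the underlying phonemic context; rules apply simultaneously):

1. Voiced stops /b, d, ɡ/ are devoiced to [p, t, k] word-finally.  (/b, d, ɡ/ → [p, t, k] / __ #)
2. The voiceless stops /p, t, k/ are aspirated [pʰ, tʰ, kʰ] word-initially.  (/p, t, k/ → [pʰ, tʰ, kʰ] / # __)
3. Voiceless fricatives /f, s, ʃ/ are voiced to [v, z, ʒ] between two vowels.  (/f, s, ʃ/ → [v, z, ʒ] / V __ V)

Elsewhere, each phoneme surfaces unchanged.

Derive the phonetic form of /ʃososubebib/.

/ʃ/ (word-initial): rule 3 targets it, but not between two vowels → unchanged [ʃ].
/o/ stays [o].
/s/ meets the environment for rule 3 (between two vowels) → [z].
/o/ stays [o].
/s/ meets the environment for rule 3 (between two vowels) → [z].
/u/ (between /s/ and /b/): no rule targets it → [u].
/b/ — between /u/ and /e/; rule 1 does not apply here → [b].
/e/ (between /b/ and /b/): no rule targets it → [e].
/b/ (between /e/ and /i/): rule 1 targets it, but not word-finally → unchanged [b].
/i/ (between /b/ and /b/) is unaffected → [i].
/b/ meets the environment for rule 1 (word-finally) → [p].

[ʃozozubebip]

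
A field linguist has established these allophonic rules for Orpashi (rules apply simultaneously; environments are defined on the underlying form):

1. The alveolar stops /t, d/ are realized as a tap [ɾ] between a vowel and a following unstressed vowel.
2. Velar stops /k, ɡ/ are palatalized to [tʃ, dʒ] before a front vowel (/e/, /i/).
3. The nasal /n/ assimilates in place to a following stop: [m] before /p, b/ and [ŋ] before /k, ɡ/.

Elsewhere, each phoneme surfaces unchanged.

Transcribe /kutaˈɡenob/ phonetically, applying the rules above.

[kuɾaˈdʒenob]

/k/ — word-initial; rule 2 does not apply here → [k].
/u/ — not in any rule's target class → [u].
Rule 1 applies to /t/ (between /u/ and /a/: between a vowel and a following unstressed vowel) → [ɾ].
/a/ (between /t/ and /ɡ/): no rule targets it → [a].
/ɡ/ meets the environment for rule 2 (before a front vowel) → [dʒ].
/e/ — not in any rule's target class → [e].
/n/ (between /e/ and /o/) is in the target of rule 3 but the environment (before a labial or velar stop) is not met → [n].
/o/ stays [o].
/b/ (word-final): no rule targets it → [b].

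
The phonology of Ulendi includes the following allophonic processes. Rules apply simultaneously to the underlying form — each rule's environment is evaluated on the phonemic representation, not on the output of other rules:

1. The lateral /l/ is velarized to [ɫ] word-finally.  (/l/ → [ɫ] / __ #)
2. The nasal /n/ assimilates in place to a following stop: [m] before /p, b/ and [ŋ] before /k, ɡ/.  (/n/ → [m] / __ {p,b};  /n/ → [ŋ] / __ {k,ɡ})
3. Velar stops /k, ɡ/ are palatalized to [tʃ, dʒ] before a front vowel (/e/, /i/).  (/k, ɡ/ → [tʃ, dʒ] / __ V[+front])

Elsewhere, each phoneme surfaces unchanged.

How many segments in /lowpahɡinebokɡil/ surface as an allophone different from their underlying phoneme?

Segments that undergo a rule: /ɡ/ → [dʒ] (rule 3); /ɡ/ → [dʒ] (rule 3); /l/ → [ɫ] (rule 1).
All other segments surface unchanged.

3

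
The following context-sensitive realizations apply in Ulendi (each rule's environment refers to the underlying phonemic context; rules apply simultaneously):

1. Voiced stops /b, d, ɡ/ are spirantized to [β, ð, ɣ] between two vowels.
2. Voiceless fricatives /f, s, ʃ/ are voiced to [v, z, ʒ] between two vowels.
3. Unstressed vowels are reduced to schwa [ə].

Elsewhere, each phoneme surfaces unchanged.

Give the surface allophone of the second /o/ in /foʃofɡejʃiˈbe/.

/o/ (between /ʃ/ and /f/) occurs in an unstressed syllable → [ə] by rule 3.

[ə]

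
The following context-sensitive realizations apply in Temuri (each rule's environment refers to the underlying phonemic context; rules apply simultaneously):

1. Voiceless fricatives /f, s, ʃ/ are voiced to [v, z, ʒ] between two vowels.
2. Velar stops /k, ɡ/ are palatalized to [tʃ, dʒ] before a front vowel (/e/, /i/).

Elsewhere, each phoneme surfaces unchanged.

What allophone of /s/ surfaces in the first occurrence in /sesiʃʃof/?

/s/ (word-initial) fails the environment for rule 1, so it stays [s].

[s]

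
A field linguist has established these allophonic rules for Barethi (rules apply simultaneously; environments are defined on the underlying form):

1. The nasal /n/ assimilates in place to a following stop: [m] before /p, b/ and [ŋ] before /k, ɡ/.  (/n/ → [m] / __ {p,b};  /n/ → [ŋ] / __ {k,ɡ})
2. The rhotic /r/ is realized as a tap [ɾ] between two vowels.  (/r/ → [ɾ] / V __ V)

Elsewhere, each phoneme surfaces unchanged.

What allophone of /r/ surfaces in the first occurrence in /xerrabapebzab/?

[r]

/r/ (between /e/ and /r/) is in the target of rule 2 but the environment (between two vowels) is not met → [r].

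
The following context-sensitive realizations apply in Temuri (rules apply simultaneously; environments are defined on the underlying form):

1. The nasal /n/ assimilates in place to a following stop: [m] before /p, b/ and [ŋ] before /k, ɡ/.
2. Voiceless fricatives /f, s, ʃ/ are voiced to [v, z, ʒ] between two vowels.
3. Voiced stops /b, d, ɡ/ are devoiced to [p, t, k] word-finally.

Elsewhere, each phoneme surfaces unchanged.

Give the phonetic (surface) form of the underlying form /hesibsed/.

[hezibset]

/s/ (between /e/ and /i/) occurs between two vowels → [z] by rule 2.
/b/ — between /i/ and /s/; rule 3 does not apply here → [b].
/s/ (between /b/ and /e/) is in the target of rule 2 but the environment (between two vowels) is not met → [s].
Rule 3 applies to /d/ (word-final: word-finally) → [t].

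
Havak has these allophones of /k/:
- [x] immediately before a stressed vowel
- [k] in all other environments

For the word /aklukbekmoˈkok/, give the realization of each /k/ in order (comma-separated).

Occurrence 1 (position 2): no conditioning environment matches → elsewhere allophone [k].
Occurrence 2 (position 5): no conditioning environment matches → elsewhere allophone [k].
Occurrence 3 (position 8): no conditioning environment matches → elsewhere allophone [k].
Occurrence 4 (position 11): immediately before a stressed vowel → [x].
Occurrence 5 (position 13): no conditioning environment matches → elsewhere allophone [k].

[k], [k], [k], [x], [k]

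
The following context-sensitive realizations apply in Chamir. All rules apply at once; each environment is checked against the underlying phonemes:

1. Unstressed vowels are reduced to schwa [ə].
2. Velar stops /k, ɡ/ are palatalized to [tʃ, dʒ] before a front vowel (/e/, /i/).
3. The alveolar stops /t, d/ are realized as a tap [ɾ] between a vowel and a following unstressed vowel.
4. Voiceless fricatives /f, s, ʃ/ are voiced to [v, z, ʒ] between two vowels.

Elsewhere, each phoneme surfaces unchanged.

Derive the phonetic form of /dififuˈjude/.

/d/ — word-initial; rule 3 does not apply here → [d].
Rule 1 applies to /i/ (between /d/ and /f/: in an unstressed syllable) → [ə].
/f/ (between /i/ and /i/): between two vowels, so rule 4 applies → [v].
Rule 1 applies to /i/ (between /f/ and /f/: in an unstressed syllable) → [ə].
/f/ — between /i/ and /u/, between two vowels — surfaces as [v] (rule 4).
/u/ (between /f/ and /j/): in an unstressed syllable, so rule 1 applies → [ə].
/j/ (between /u/ and /u/) is unaffected → [j].
/u/ (between /j/ and /d/) fails the environment for rule 1, so it stays [u].
/d/ (between /u/ and /e/): between a vowel and a following unstressed vowel, so rule 3 applies → [ɾ].
/e/ (word-final): in an unstressed syllable, so rule 1 applies → [ə].

[dəvəvəˈjuɾə]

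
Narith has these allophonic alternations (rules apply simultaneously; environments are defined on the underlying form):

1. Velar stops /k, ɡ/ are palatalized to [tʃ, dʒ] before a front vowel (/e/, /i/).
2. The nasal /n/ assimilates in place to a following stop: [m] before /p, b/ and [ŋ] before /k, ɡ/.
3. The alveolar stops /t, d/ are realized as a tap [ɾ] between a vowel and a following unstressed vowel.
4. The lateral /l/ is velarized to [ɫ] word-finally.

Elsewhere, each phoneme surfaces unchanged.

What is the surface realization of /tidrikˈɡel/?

/t/ — word-initial; rule 3 does not apply here → [t].
/d/ (between /i/ and /r/) is in the target of rule 3 but the environment (between a vowel and a following unstressed vowel) is not met → [d].
/k/ — between /i/ and /ɡ/; rule 1 does not apply here → [k].
/ɡ/ (between /k/ and /e/): before a front vowel, so rule 1 applies → [dʒ].
/l/ (word-final) occurs word-finally → [ɫ] by rule 4.

[tidrikˈdʒeɫ]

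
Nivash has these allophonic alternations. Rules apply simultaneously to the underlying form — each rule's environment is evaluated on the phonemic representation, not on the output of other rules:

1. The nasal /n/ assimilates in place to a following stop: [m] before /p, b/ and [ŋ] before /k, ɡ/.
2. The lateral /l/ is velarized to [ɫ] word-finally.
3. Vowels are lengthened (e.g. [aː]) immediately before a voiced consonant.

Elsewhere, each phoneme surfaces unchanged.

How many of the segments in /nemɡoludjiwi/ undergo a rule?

4

Segments that undergo a rule: /e/ → [eː] (rule 3); /o/ → [oː] (rule 3); /u/ → [uː] (rule 3); /i/ → [iː] (rule 3).
All other segments surface unchanged.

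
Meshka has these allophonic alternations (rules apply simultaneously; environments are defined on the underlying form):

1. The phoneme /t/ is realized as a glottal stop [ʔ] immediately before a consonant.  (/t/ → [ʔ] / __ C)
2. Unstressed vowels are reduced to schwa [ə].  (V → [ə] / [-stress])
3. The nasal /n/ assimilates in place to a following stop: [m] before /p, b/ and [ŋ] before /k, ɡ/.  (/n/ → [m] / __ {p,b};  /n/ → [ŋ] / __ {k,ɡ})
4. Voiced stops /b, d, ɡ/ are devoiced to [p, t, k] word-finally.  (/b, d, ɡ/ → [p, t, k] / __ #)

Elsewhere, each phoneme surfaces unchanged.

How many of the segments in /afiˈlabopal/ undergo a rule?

Segments that undergo a rule: /a/ → [ə] (rule 2); /i/ → [ə] (rule 2); /o/ → [ə] (rule 2); /a/ → [ə] (rule 2).
All other segments surface unchanged.

4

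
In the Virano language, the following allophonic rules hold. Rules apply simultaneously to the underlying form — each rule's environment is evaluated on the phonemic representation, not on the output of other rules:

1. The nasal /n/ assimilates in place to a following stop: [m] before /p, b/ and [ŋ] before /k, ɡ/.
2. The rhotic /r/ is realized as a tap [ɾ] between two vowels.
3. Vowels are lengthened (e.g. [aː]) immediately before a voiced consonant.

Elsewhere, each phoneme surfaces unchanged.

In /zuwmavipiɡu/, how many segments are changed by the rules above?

3

Segments that undergo a rule: /u/ → [uː] (rule 3); /a/ → [aː] (rule 3); /i/ → [iː] (rule 3).
All other segments surface unchanged.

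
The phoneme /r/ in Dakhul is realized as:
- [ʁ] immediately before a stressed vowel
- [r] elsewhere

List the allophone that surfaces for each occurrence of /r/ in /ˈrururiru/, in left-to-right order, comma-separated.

Occurrence 1 (position 1): immediately before a stressed vowel → [ʁ].
Occurrence 2 (position 3): no conditioning environment matches → elsewhere allophone [r].
Occurrence 3 (position 5): no conditioning environment matches → elsewhere allophone [r].
Occurrence 4 (position 7): no conditioning environment matches → elsewhere allophone [r].

[ʁ], [r], [r], [r]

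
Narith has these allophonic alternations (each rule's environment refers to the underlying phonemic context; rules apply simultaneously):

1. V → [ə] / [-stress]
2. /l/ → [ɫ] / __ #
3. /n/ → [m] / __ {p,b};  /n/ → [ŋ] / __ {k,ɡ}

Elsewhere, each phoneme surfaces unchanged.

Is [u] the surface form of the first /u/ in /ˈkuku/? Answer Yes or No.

/u/ (between /k/ and /k/) fails the environment for rule 1, so it stays [u].
The actual realization is [u], which matches [u].

Yes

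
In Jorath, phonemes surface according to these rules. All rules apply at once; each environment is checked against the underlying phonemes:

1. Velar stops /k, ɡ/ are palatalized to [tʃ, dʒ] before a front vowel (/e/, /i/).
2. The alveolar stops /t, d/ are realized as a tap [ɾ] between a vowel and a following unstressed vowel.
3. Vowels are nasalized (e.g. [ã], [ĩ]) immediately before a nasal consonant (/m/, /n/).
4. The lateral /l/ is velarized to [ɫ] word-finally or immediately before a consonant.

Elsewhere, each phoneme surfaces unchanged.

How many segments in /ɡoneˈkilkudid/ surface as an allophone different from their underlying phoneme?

Segments that undergo a rule: /o/ → [õ] (rule 3); /k/ → [tʃ] (rule 1); /l/ → [ɫ] (rule 4); /d/ → [ɾ] (rule 2).
All other segments surface unchanged.

4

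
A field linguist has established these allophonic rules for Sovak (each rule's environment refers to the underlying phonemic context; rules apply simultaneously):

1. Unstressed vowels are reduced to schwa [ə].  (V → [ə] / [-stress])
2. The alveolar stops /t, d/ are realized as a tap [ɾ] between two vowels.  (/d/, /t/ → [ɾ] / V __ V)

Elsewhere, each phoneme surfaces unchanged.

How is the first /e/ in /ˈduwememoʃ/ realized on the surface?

[ə]

/e/ (between /w/ and /m/): in an unstressed syllable, so rule 1 applies → [ə].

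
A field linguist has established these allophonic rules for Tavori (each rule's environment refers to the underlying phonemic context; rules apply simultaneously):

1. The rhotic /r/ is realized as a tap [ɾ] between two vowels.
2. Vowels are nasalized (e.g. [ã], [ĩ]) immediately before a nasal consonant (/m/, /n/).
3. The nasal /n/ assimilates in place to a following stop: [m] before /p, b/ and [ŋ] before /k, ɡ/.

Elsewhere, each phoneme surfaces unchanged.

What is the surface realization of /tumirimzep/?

/t/ — not in any rule's target class → [t].
Rule 2 applies to /u/ (between /t/ and /m/: before a nasal consonant) → [ũ].
/m/ (between /u/ and /i/) is unaffected → [m].
/i/ — between /m/ and /r/; rule 2 does not apply here → [i].
/r/ (between /i/ and /i/) occurs between two vowels → [ɾ] by rule 1.
Rule 2 applies to /i/ (between /r/ and /m/: before a nasal consonant) → [ĩ].
/m/ (between /i/ and /z/): no rule targets it → [m].
/z/ stays [z].
/e/ — between /z/ and /p/; rule 2 does not apply here → [e].
/p/ — not in any rule's target class → [p].

[tũmiɾĩmzep]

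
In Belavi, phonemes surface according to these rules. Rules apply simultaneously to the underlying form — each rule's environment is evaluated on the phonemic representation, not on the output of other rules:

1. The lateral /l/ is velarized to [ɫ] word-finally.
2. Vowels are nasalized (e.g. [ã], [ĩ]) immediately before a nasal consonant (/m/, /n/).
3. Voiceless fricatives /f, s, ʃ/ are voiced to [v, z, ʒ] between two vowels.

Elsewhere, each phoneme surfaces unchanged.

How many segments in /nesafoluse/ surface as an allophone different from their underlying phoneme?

Segments that undergo a rule: /s/ → [z] (rule 3); /f/ → [v] (rule 3); /s/ → [z] (rule 3).
All other segments surface unchanged.

3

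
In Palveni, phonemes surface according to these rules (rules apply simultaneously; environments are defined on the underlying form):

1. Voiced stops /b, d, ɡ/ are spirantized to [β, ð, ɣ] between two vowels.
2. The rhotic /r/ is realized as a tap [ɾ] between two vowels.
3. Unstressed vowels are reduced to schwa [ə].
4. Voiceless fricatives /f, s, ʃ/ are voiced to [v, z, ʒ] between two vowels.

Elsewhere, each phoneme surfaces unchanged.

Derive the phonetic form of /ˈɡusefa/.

[ˈɡuzəvə]

/ɡ/ (word-initial): rule 1 targets it, but not between two vowels → unchanged [ɡ].
/u/ (between /ɡ/ and /s/): rule 3 targets it, but not in an unstressed syllable → unchanged [u].
/s/ — between /u/ and /e/, between two vowels — surfaces as [z] (rule 4).
Rule 3 applies to /e/ (between /s/ and /f/: in an unstressed syllable) → [ə].
/f/ meets the environment for rule 4 (between two vowels) → [v].
/a/ (word-final) occurs in an unstressed syllable → [ə] by rule 3.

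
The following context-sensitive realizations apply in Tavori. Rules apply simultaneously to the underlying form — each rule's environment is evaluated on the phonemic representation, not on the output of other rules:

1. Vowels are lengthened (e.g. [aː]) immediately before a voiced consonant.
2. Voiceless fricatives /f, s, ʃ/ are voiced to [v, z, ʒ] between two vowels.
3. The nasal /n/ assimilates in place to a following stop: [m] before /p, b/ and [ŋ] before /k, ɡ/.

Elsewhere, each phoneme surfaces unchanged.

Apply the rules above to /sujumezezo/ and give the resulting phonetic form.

/s/ (word-initial): rule 2 targets it, but not between two vowels → unchanged [s].
/u/ meets the environment for rule 1 (before a voiced consonant) → [uː].
/u/ (between /j/ and /m/) occurs before a voiced consonant → [uː] by rule 1.
/e/ (between /m/ and /z/) occurs before a voiced consonant → [eː] by rule 1.
/e/ (between /z/ and /z/) occurs before a voiced consonant → [eː] by rule 1.
/o/ (word-final) is in the target of rule 1 but the environment (before a voiced consonant) is not met → [o].

[suːjuːmeːzeːzo]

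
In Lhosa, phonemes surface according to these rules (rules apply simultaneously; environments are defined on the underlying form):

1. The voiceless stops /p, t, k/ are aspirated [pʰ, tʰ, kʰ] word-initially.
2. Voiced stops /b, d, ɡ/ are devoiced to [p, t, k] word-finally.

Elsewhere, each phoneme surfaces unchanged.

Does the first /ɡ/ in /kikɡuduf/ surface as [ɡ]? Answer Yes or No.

/ɡ/ (between /k/ and /u/): rule 2 targets it, but not word-finally → unchanged [ɡ].
The actual realization is [ɡ], which matches [ɡ].

Yes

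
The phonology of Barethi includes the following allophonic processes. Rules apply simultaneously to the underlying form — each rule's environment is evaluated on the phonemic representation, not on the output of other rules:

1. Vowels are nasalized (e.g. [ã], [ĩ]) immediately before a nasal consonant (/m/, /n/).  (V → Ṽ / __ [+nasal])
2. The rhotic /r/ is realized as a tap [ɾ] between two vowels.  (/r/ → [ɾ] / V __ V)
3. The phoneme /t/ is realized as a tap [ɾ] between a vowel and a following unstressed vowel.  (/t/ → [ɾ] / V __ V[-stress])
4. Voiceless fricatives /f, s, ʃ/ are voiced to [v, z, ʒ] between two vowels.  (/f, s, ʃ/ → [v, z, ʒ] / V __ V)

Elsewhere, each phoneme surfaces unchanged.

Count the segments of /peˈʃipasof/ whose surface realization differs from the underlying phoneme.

2

Segments that undergo a rule: /ʃ/ → [ʒ] (rule 4); /s/ → [z] (rule 4).
All other segments surface unchanged.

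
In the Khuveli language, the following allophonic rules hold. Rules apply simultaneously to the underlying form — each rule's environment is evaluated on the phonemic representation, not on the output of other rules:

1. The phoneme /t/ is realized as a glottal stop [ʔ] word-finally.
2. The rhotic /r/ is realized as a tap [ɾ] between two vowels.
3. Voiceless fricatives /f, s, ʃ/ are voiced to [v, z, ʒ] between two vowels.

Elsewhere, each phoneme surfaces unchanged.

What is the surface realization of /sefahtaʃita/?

[sevahtaʒita]

/s/ — word-initial; rule 3 does not apply here → [s].
/e/ (between /s/ and /f/): no rule targets it → [e].
/f/ — between /e/ and /a/, between two vowels — surfaces as [v] (rule 3).
/a/ — not in any rule's target class → [a].
/h/ — not in any rule's target class → [h].
/t/ (between /h/ and /a/) fails the environment for rule 1, so it stays [t].
/a/ stays [a].
/ʃ/ — between /a/ and /i/, between two vowels — surfaces as [ʒ] (rule 3).
/i/ (between /ʃ/ and /t/) is unaffected → [i].
/t/ — between /i/ and /a/; rule 1 does not apply here → [t].
/a/ — not in any rule's target class → [a].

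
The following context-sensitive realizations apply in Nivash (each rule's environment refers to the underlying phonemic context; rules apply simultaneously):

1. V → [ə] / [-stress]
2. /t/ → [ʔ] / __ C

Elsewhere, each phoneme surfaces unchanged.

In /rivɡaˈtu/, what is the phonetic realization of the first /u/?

/u/ (word-final) is in the target of rule 1 but the environment (in an unstressed syllable) is not met → [u].

[u]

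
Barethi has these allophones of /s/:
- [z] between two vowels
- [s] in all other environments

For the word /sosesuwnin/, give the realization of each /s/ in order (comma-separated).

Occurrence 1 (position 1): no conditioning environment matches → elsewhere allophone [s].
Occurrence 2 (position 3): between two vowels → [z].
Occurrence 3 (position 5): between two vowels → [z].

[s], [z], [z]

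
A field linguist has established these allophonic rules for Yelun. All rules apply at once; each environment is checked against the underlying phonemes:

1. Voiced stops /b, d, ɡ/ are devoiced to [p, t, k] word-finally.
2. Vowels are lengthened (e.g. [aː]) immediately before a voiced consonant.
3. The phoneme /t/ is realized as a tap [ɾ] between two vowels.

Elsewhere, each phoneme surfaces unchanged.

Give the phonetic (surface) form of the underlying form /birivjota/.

[biːriːvjoɾa]

/b/ (word-initial) is in the target of rule 1 but the environment (word-finally) is not met → [b].
/i/ meets the environment for rule 2 (before a voiced consonant) → [iː].
/r/ (between /i/ and /i/) is unaffected → [r].
/i/ (between /r/ and /v/) occurs before a voiced consonant → [iː] by rule 2.
/v/ (between /i/ and /j/): no rule targets it → [v].
/j/ — not in any rule's target class → [j].
/o/ (between /j/ and /t/) is in the target of rule 2 but the environment (before a voiced consonant) is not met → [o].
/t/ (between /o/ and /a/) occurs between two vowels → [ɾ] by rule 3.
/a/ (word-final) fails the environment for rule 2, so it stays [a].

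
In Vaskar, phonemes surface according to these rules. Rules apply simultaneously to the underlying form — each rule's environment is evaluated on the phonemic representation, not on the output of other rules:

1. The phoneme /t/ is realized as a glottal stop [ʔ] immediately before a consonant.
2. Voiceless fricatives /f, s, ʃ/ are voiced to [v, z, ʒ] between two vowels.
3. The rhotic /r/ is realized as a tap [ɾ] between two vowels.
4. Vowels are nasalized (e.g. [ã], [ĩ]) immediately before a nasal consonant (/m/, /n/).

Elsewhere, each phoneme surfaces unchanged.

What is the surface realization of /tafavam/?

/t/ (word-initial) fails the environment for rule 1, so it stays [t].
/a/ (between /t/ and /f/) fails the environment for rule 4, so it stays [a].
/f/ meets the environment for rule 2 (between two vowels) → [v].
/a/ (between /f/ and /v/) is in the target of rule 4 but the environment (before a nasal consonant) is not met → [a].
/v/ (between /a/ and /a/): no rule targets it → [v].
/a/ (between /v/ and /m/) occurs before a nasal consonant → [ã] by rule 4.
/m/ (word-final): no rule targets it → [m].

[tavavãm]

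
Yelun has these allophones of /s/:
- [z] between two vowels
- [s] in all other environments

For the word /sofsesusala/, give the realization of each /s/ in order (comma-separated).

[s], [s], [z], [z]

Occurrence 1 (position 1): no conditioning environment matches → elsewhere allophone [s].
Occurrence 2 (position 4): no conditioning environment matches → elsewhere allophone [s].
Occurrence 3 (position 6): between two vowels → [z].
Occurrence 4 (position 8): between two vowels → [z].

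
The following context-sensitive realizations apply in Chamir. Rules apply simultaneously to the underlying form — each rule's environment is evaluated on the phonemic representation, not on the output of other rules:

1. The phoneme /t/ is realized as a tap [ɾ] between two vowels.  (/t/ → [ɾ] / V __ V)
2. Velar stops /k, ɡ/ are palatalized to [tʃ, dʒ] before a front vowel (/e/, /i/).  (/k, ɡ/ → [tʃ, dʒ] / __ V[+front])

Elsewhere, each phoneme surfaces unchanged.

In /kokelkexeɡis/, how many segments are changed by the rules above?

Segments that undergo a rule: /k/ → [tʃ] (rule 2); /k/ → [tʃ] (rule 2); /ɡ/ → [dʒ] (rule 2).
All other segments surface unchanged.

3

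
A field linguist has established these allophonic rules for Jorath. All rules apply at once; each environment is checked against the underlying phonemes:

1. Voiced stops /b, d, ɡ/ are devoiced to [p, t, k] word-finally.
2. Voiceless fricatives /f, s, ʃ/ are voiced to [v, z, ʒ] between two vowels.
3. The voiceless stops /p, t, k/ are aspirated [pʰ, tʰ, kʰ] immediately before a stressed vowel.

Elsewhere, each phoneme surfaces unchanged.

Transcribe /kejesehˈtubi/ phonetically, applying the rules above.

/k/ (word-initial): rule 3 targets it, but not immediately before a stressed vowel → unchanged [k].
/s/ (between /e/ and /e/) occurs between two vowels → [z] by rule 2.
/t/ meets the environment for rule 3 (immediately before a stressed vowel) → [tʰ].
/b/ (between /u/ and /i/): rule 1 targets it, but not word-finally → unchanged [b].

[kejezehˈtʰubi]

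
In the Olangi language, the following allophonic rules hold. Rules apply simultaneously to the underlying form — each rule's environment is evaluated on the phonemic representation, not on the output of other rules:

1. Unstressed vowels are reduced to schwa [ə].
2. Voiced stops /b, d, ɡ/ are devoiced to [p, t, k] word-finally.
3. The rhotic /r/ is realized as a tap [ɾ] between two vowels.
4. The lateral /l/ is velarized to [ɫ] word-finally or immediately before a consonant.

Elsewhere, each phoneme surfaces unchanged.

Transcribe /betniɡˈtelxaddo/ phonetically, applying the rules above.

[bətnəɡˈteɫxəddə]

/b/ (word-initial) is in the target of rule 2 but the environment (word-finally) is not met → [b].
/e/ — between /b/ and /t/, in an unstressed syllable — surfaces as [ə] (rule 1).
/t/ — not in any rule's target class → [t].
/n/ (between /t/ and /i/) is unaffected → [n].
Rule 1 applies to /i/ (between /n/ and /ɡ/: in an unstressed syllable) → [ə].
/ɡ/ (between /i/ and /t/) fails the environment for rule 2, so it stays [ɡ].
/t/ (between /ɡ/ and /e/): no rule targets it → [t].
/e/ (between /t/ and /l/) is in the target of rule 1 but the environment (in an unstressed syllable) is not met → [e].
/l/ (between /e/ and /x/) occurs word-finally or immediately before a consonant → [ɫ] by rule 4.
/x/ (between /l/ and /a/): no rule targets it → [x].
/a/ meets the environment for rule 1 (in an unstressed syllable) → [ə].
/d/ (between /a/ and /d/) fails the environment for rule 2, so it stays [d].
/d/ (between /d/ and /o/) fails the environment for rule 2, so it stays [d].
Rule 1 applies to /o/ (word-final: in an unstressed syllable) → [ə].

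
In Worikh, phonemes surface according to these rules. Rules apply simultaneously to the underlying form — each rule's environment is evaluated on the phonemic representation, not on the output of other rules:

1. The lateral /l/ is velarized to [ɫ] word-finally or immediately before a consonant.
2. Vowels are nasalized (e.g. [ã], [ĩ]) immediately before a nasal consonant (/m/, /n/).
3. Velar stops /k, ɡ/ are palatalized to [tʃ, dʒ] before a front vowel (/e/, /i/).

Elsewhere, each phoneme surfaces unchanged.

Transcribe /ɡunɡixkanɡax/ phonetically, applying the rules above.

/ɡ/ (word-initial): rule 3 targets it, but not before a front vowel → unchanged [ɡ].
/u/ (between /ɡ/ and /n/) occurs before a nasal consonant → [ũ] by rule 2.
/ɡ/ — between /n/ and /i/, before a front vowel — surfaces as [dʒ] (rule 3).
/i/ (between /ɡ/ and /x/) is in the target of rule 2 but the environment (before a nasal consonant) is not met → [i].
/k/ — between /x/ and /a/; rule 3 does not apply here → [k].
/a/ (between /k/ and /n/) occurs before a nasal consonant → [ã] by rule 2.
/ɡ/ — between /n/ and /a/; rule 3 does not apply here → [ɡ].
/a/ — between /ɡ/ and /x/; rule 2 does not apply here → [a].

[ɡũndʒixkãnɡax]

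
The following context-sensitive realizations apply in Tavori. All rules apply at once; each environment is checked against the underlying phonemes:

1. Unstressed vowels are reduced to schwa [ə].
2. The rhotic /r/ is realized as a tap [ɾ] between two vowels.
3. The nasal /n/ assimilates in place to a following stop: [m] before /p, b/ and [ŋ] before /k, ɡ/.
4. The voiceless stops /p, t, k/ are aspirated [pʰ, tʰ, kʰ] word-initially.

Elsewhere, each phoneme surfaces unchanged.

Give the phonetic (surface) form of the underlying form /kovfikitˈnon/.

[kʰəvfəkətˈnon]

/k/ meets the environment for rule 4 (word-initially) → [kʰ].
/o/ (between /k/ and /v/): in an unstressed syllable, so rule 1 applies → [ə].
/v/ stays [v].
/f/ stays [f].
/i/ (between /f/ and /k/): in an unstressed syllable, so rule 1 applies → [ə].
/k/ (between /i/ and /i/) is in the target of rule 4 but the environment (word-initially) is not met → [k].
Rule 1 applies to /i/ (between /k/ and /t/: in an unstressed syllable) → [ə].
/t/ (between /i/ and /n/) fails the environment for rule 4, so it stays [t].
/n/ (between /t/ and /o/) fails the environment for rule 3, so it stays [n].
/o/ — between /n/ and /n/; rule 1 does not apply here → [o].
/n/ (word-final) fails the environment for rule 3, so it stays [n].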